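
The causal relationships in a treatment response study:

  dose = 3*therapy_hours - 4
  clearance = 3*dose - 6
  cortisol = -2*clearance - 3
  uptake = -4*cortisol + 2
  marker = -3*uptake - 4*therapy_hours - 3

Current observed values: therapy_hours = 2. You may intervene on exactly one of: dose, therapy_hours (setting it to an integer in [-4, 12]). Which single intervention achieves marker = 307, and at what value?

Intervening on dose: with other inputs at their observed values, marker = -72*dose + 91. Solving for 307 gives dose = -3, within [-4, 12].
Intervening on therapy_hours: marker = -220*therapy_hours + 387. Reaching 307 requires therapy_hours = 4/11, not an integer.

set dose = -3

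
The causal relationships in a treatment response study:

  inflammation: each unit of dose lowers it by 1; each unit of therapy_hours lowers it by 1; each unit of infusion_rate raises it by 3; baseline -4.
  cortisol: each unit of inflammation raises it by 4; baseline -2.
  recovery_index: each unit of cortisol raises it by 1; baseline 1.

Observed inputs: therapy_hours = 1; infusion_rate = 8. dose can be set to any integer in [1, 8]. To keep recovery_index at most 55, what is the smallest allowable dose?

Substituting into the inflammation equation gives inflammation = -dose + 19.
cortisol becomes -4*dose + 74.
Substituting into the recovery_index equation gives recovery_index = -4*dose + 75.
Require -4*dose + 75 ≤ 55, so dose ≥ 5.
The smallest integer in [1, 8] satisfying this is 5.

dose = 5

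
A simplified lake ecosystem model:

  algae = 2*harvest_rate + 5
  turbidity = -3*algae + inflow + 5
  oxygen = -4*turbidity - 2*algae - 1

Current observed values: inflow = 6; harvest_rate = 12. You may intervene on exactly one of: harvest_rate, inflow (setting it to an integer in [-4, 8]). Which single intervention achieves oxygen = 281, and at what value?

Intervening on harvest_rate: oxygen = 20*harvest_rate + 5. Reaching 281 requires harvest_rate = 69/5, not an integer.
Intervening on inflow: with other inputs at their observed values, oxygen = -4*inflow + 269. Solving for 281 gives inflow = -3, within [-4, 8].

set inflow = -3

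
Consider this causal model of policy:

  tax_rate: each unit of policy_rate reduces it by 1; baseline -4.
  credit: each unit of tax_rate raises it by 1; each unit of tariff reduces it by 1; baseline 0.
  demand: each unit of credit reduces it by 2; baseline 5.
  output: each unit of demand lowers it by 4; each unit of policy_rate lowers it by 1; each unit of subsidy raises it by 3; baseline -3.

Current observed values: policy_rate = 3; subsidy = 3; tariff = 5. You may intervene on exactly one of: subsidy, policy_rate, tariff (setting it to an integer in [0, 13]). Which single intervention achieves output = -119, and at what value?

set subsidy = 1

Intervening on subsidy: with other inputs at their observed values, output = 3*subsidy - 122. Solving for -119 gives subsidy = 1, within [0, 13].
Intervening on policy_rate: output = -9*policy_rate - 86. Reaching -119 requires policy_rate = 11/3, not an integer.
Intervening on tariff: output = -8*tariff - 73. Reaching -119 requires tariff = 23/4, not an integer.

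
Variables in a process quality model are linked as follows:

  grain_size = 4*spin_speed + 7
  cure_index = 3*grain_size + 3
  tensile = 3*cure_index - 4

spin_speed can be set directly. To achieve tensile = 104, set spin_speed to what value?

spin_speed = 1

Substituting into the cure_index equation gives cure_index = 12*spin_speed + 24.
tensile becomes 36*spin_speed + 68.
Solve 36*spin_speed + 68 = 104: spin_speed = (104 - 68) / 36 = 1.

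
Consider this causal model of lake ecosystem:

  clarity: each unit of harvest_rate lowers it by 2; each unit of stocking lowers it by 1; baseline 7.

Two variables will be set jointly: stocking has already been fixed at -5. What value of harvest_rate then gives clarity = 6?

harvest_rate = 3

With stocking held at -5:
Substituting into the clarity equation gives clarity = -2*harvest_rate + 12.
Solve -2*harvest_rate + 12 = 6: harvest_rate = (6 - 12) / -2 = 3.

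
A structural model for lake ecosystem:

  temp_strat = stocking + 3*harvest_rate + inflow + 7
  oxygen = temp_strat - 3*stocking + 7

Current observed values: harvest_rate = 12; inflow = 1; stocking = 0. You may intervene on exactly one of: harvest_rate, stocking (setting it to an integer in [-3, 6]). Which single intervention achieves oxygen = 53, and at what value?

set stocking = -1

Intervening on harvest_rate: oxygen = 3*harvest_rate + 15. Reaching 53 requires harvest_rate = 38/3, not an integer.
Intervening on stocking: with other inputs at their observed values, oxygen = -2*stocking + 51. Solving for 53 gives stocking = -1, within [-3, 6].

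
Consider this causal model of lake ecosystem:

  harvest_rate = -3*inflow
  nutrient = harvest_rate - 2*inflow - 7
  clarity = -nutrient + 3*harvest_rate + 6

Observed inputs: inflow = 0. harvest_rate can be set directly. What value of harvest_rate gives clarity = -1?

harvest_rate = -7

Intervening on harvest_rate fixes its value directly, overriding its dependence on inflow.
Substituting into the nutrient equation gives nutrient = harvest_rate - 7.
This gives clarity = 2*harvest_rate + 13.
Solve 2*harvest_rate + 13 = -1: harvest_rate = (-1 - 13) / 2 = -7.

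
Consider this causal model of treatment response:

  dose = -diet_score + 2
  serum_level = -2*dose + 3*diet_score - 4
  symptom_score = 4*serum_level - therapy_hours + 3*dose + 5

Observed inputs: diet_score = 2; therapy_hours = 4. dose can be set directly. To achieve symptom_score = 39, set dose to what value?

Intervening on dose fixes its value directly, overriding its dependence on diet_score.
Substituting into the serum_level equation gives serum_level = -2*dose + 2.
Substituting into the symptom_score equation gives symptom_score = -5*dose + 9.
Solve -5*dose + 9 = 39: dose = (39 - 9) / -5 = -6.

dose = -6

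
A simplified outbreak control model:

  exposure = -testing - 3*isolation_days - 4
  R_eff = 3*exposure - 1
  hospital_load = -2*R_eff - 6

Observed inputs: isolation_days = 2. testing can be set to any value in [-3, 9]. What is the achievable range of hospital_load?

Substituting into the exposure equation gives exposure = -testing - 10.
So R_eff = -3*testing - 31.
Substituting into the hospital_load equation gives hospital_load = 6*testing + 56.
Linear in testing, so extremes are at the endpoints: testing = -3 gives hospital_load = 38; testing = 9 gives hospital_load = 110.

38 to 110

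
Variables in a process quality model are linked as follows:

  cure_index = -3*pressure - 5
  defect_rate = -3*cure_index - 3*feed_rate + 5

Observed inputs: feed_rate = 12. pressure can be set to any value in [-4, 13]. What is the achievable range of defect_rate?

-52 to 101

Substituting into the defect_rate equation gives defect_rate = 9*pressure - 16.
Linear in pressure, so extremes are at the endpoints: pressure = -4 gives defect_rate = -52; pressure = 13 gives defect_rate = 101.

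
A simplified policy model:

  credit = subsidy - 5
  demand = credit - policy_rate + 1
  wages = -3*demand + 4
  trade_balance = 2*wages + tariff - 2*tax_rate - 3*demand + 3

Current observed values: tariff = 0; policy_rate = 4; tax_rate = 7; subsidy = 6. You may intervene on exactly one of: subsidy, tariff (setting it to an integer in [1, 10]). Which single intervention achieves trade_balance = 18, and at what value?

set tariff = 3

Intervening on subsidy: trade_balance = -9*subsidy + 69. Reaching 18 requires subsidy = 17/3, not an integer.
Intervening on tariff: with other inputs at their observed values, trade_balance = tariff + 15. Solving for 18 gives tariff = 3, within [1, 10].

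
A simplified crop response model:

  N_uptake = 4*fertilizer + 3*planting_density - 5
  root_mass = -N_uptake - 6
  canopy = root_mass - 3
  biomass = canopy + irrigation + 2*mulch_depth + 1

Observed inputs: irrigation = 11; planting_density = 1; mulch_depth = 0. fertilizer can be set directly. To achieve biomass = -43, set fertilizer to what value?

Substituting into the N_uptake equation gives N_uptake = 4*fertilizer - 2.
Substituting into the root_mass equation gives root_mass = -4*fertilizer - 4.
Substituting into the canopy equation gives canopy = -4*fertilizer - 7.
Substituting into the biomass equation gives biomass = -4*fertilizer + 5.
Solve -4*fertilizer + 5 = -43: fertilizer = (-43 - 5) / -4 = 12.

fertilizer = 12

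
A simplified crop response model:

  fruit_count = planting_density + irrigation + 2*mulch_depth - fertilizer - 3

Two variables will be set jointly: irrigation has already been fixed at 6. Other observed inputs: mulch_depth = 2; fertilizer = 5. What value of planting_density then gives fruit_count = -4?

With irrigation held at 6:
Substituting into the fruit_count equation gives fruit_count = planting_density + 2.
Solve planting_density + 2 = -4: planting_density = (-4 - 2) / 1 = -6.

planting_density = -6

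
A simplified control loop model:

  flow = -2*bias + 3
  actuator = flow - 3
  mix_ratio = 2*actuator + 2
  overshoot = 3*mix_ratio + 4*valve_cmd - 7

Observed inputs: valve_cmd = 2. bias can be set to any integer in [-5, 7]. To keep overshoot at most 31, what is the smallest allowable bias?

Substituting into the actuator equation gives actuator = -2*bias.
Substituting into the mix_ratio equation gives mix_ratio = -4*bias + 2.
So overshoot = -12*bias + 7.
Require -12*bias + 7 ≤ 31, so bias ≥ -2.
The smallest integer in [-5, 7] satisfying this is -2.

bias = -2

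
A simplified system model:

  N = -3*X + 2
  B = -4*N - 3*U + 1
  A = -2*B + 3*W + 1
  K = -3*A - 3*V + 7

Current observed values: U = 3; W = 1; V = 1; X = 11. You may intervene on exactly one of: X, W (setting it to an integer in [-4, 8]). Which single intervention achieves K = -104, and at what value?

set X = 0

Intervening on X: with other inputs at their observed values, K = 72*X - 104. Solving for -104 gives X = 0, within [-4, 8].
Intervening on W: K = -9*W + 697. Reaching -104 requires W = 89, outside [-4, 8].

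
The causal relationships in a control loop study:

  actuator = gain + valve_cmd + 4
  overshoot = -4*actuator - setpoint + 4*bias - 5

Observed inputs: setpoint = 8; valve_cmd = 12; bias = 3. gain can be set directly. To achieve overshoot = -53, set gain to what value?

Substituting into the actuator equation gives actuator = gain + 16.
overshoot becomes -4*gain - 65.
Solve -4*gain - 65 = -53: gain = (-53 + 65) / -4 = -3.

gain = -3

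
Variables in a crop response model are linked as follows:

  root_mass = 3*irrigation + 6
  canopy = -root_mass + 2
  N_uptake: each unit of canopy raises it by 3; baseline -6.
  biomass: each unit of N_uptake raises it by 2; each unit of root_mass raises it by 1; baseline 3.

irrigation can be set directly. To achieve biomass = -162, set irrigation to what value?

Substituting into the canopy equation gives canopy = -3*irrigation - 4.
N_uptake becomes -9*irrigation - 18.
Substituting into the biomass equation gives biomass = -15*irrigation - 27.
Solve -15*irrigation - 27 = -162: irrigation = (-162 + 27) / -15 = 9.

irrigation = 9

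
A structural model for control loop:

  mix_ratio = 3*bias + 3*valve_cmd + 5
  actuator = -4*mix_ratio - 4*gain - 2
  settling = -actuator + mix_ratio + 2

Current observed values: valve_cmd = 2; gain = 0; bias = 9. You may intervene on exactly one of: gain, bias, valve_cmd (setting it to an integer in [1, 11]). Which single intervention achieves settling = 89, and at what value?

set bias = 2

Intervening on gain: settling = 4*gain + 194. Reaching 89 requires gain = -105/4, not an integer.
Intervening on bias: with other inputs at their observed values, settling = 15*bias + 59. Solving for 89 gives bias = 2, within [1, 11].
Intervening on valve_cmd: settling = 15*valve_cmd + 164. Reaching 89 requires valve_cmd = -5, outside [1, 11].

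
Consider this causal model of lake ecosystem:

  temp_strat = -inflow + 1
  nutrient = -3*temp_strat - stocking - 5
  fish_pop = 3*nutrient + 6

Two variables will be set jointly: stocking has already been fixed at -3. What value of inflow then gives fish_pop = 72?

With stocking held at -3:
Substituting into the nutrient equation gives nutrient = 3*inflow - 5.
So fish_pop = 9*inflow - 9.
Solve 9*inflow - 9 = 72: inflow = (72 + 9) / 9 = 9.

inflow = 9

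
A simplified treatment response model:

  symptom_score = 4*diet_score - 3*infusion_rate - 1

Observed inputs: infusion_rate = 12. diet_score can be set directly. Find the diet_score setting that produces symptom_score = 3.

diet_score = 10

Substituting into the symptom_score equation gives symptom_score = 4*diet_score - 37.
Solve 4*diet_score - 37 = 3: diet_score = (3 + 37) / 4 = 10.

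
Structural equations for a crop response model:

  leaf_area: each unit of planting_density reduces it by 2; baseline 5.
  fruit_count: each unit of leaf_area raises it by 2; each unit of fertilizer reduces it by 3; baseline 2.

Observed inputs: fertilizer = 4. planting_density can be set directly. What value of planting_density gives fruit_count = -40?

Substituting into the fruit_count equation gives fruit_count = -4*planting_density.
Solve -4*planting_density = -40: planting_density = -40 / -4 = 10.

planting_density = 10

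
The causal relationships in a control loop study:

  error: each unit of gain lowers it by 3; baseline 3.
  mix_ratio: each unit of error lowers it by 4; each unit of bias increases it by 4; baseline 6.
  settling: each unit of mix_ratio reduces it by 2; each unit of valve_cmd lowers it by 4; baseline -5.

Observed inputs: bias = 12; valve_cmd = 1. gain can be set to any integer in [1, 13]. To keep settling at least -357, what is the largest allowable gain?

Substituting into the mix_ratio equation gives mix_ratio = 12*gain + 42.
This gives settling = -24*gain - 93.
Require -24*gain - 93 ≥ -357, so gain ≤ 11.
The largest integer in [1, 13] satisfying this is 11.

gain = 11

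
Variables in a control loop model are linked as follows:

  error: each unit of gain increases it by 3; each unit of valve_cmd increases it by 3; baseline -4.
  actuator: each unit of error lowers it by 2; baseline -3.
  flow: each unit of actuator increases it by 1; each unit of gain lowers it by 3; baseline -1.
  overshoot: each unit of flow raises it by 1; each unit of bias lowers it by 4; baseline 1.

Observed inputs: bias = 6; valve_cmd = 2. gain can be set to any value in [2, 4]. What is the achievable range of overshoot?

Substituting into the error equation gives error = 3*gain + 2.
Substituting into the actuator equation gives actuator = -6*gain - 7.
flow becomes -9*gain - 8.
Substituting into the overshoot equation gives overshoot = -9*gain - 31.
Linear in gain, so extremes are at the endpoints: gain = 2 gives overshoot = -49; gain = 4 gives overshoot = -67.

-67 to -49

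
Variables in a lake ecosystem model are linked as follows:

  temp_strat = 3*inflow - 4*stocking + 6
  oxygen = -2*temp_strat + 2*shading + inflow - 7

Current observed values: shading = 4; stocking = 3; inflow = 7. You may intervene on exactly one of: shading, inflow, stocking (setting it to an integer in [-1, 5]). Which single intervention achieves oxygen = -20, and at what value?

Intervening on shading: with other inputs at their observed values, oxygen = 2*shading - 30. Solving for -20 gives shading = 5, within [-1, 5].
Intervening on inflow: oxygen = -5*inflow + 13. Reaching -20 requires inflow = 33/5, not an integer.
Intervening on stocking: oxygen = 8*stocking - 46. Reaching -20 requires stocking = 13/4, not an integer.

set shading = 5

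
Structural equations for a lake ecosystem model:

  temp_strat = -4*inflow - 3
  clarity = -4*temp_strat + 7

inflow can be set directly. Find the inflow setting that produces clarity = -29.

Substituting into the clarity equation gives clarity = 16*inflow + 19.
Solve 16*inflow + 19 = -29: inflow = (-29 - 19) / 16 = -3.

inflow = -3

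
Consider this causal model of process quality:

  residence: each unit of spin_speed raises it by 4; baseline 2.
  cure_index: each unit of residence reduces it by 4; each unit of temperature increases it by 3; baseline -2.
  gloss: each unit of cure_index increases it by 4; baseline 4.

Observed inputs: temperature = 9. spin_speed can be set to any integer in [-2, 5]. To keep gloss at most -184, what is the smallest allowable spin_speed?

spin_speed = 4

Substituting into the cure_index equation gives cure_index = -16*spin_speed + 17.
So gloss = -64*spin_speed + 72.
Require -64*spin_speed + 72 ≤ -184, so spin_speed ≥ 4.
The smallest integer in [-2, 5] satisfying this is 4.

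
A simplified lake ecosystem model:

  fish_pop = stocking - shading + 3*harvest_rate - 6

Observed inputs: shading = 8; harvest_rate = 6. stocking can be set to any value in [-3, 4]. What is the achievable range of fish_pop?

1 to 8

Substituting into the fish_pop equation gives fish_pop = stocking + 4.
Linear in stocking, so extremes are at the endpoints: stocking = -3 gives fish_pop = 1; stocking = 4 gives fish_pop = 8.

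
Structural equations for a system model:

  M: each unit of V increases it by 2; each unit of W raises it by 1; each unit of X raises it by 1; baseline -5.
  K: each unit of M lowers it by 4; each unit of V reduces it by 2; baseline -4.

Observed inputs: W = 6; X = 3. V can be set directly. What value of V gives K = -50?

Substituting into the M equation gives M = 2*V + 4.
So K = -10*V - 20.
Solve -10*V - 20 = -50: V = (-50 + 20) / -10 = 3.

V = 3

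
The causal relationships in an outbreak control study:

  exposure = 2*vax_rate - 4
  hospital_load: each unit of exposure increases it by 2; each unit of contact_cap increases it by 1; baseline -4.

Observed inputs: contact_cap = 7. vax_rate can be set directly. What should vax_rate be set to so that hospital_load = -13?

Substituting into the hospital_load equation gives hospital_load = 4*vax_rate - 5.
Solve 4*vax_rate - 5 = -13: vax_rate = (-13 + 5) / 4 = -2.

vax_rate = -2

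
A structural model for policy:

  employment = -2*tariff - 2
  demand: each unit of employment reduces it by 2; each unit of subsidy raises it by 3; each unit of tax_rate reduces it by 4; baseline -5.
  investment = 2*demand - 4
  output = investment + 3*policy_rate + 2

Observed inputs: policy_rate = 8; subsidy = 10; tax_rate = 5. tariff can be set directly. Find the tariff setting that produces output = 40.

tariff = 0

Substituting into the demand equation gives demand = 4*tariff + 9.
Substituting into the investment equation gives investment = 8*tariff + 14.
output becomes 8*tariff + 40.
Solve 8*tariff + 40 = 40: tariff = (40 - 40) / 8 = 0.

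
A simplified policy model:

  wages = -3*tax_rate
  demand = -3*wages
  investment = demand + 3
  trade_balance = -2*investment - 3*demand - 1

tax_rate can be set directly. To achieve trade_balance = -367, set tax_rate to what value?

Substituting into the demand equation gives demand = 9*tax_rate.
This gives investment = 9*tax_rate + 3.
Substituting into the trade_balance equation gives trade_balance = -45*tax_rate - 7.
Solve -45*tax_rate - 7 = -367: tax_rate = (-367 + 7) / -45 = 8.

tax_rate = 8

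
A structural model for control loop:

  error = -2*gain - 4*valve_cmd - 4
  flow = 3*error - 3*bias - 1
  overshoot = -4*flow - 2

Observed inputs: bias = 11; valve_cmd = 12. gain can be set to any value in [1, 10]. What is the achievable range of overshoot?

Substituting into the error equation gives error = -2*gain - 52.
Substituting into the flow equation gives flow = -6*gain - 190.
overshoot becomes 24*gain + 758.
Linear in gain, so extremes are at the endpoints: gain = 1 gives overshoot = 782; gain = 10 gives overshoot = 998.

782 to 998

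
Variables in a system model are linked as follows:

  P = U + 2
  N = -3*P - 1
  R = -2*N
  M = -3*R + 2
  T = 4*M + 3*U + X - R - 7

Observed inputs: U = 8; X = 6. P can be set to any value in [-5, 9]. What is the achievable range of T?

Intervening on P fixes its value directly, overriding its dependence on U.
Substituting into the R equation gives R = 6*P + 2.
This gives M = -18*P - 4.
T becomes -78*P + 5.
Linear in P, so extremes are at the endpoints: P = -5 gives T = 395; P = 9 gives T = -697.

-697 to 395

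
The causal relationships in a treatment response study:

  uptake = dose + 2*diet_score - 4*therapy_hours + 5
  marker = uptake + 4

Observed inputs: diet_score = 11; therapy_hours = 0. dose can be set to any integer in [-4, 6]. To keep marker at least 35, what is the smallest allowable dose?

dose = 4

Substituting into the uptake equation gives uptake = dose + 27.
So marker = dose + 31.
Require dose + 31 ≥ 35, so dose ≥ 4.
The smallest integer in [-4, 6] satisfying this is 4.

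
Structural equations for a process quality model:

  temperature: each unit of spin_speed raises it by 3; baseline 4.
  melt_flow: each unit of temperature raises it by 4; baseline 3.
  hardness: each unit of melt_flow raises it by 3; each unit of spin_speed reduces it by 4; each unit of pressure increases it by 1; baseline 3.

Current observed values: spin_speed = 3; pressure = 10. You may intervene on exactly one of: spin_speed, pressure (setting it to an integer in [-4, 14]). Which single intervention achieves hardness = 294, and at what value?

set spin_speed = 7

Intervening on spin_speed: with other inputs at their observed values, hardness = 32*spin_speed + 70. Solving for 294 gives spin_speed = 7, within [-4, 14].
Intervening on pressure: hardness = pressure + 156. Reaching 294 requires pressure = 138, outside [-4, 14].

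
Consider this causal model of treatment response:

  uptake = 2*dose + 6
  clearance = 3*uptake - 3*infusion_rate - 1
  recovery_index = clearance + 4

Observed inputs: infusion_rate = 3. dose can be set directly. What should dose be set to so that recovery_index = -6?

dose = -3

Substituting into the clearance equation gives clearance = 6*dose + 8.
Substituting into the recovery_index equation gives recovery_index = 6*dose + 12.
Solve 6*dose + 12 = -6: dose = (-6 - 12) / 6 = -3.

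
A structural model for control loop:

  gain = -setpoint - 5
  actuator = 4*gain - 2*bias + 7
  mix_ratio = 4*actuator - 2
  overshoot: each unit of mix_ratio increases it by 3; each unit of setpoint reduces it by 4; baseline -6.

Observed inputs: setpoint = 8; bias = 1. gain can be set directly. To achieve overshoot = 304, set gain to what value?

gain = 6

Intervening on gain fixes its value directly, overriding its dependence on setpoint.
Substituting into the actuator equation gives actuator = 4*gain + 5.
Substituting into the mix_ratio equation gives mix_ratio = 16*gain + 18.
overshoot becomes 48*gain + 16.
Solve 48*gain + 16 = 304: gain = (304 - 16) / 48 = 6.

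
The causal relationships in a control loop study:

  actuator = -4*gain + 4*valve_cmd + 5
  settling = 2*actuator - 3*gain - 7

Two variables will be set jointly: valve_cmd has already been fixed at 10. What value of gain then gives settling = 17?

gain = 6

With valve_cmd held at 10:
Substituting into the actuator equation gives actuator = -4*gain + 45.
This gives settling = -11*gain + 83.
Solve -11*gain + 83 = 17: gain = (17 - 83) / -11 = 6.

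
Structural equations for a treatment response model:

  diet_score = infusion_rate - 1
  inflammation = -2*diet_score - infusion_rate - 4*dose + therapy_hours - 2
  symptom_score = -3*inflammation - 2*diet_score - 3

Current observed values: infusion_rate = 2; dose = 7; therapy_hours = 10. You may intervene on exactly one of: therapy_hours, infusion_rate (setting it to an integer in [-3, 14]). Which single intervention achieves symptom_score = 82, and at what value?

Intervening on therapy_hours: with other inputs at their observed values, symptom_score = -3*therapy_hours + 97. Solving for 82 gives therapy_hours = 5, within [-3, 14].
Intervening on infusion_rate: symptom_score = 7*infusion_rate + 53. Reaching 82 requires infusion_rate = 29/7, not an integer.

set therapy_hours = 5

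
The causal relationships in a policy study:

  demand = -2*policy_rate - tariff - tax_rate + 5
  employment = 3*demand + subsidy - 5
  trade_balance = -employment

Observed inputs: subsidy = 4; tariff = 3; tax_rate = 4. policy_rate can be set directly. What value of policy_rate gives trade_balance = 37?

policy_rate = 5

Substituting into the demand equation gives demand = -2*policy_rate - 2.
Substituting into the employment equation gives employment = -6*policy_rate - 7.
Substituting into the trade_balance equation gives trade_balance = 6*policy_rate + 7.
Solve 6*policy_rate + 7 = 37: policy_rate = (37 - 7) / 6 = 5.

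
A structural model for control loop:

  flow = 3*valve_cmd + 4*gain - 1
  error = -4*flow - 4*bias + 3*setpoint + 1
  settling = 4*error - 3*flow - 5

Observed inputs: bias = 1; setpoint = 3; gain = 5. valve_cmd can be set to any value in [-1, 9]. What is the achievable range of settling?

-855 to -285

Substituting into the flow equation gives flow = 3*valve_cmd + 19.
So error = -12*valve_cmd - 70.
This gives settling = -57*valve_cmd - 342.
Linear in valve_cmd, so extremes are at the endpoints: valve_cmd = -1 gives settling = -285; valve_cmd = 9 gives settling = -855.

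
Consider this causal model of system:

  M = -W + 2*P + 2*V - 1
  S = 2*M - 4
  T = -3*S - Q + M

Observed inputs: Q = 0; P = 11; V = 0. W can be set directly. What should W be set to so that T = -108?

Substituting into the M equation gives M = -W + 21.
So S = -2*W + 38.
So T = 5*W - 93.
Solve 5*W - 93 = -108: W = (-108 + 93) / 5 = -3.

W = -3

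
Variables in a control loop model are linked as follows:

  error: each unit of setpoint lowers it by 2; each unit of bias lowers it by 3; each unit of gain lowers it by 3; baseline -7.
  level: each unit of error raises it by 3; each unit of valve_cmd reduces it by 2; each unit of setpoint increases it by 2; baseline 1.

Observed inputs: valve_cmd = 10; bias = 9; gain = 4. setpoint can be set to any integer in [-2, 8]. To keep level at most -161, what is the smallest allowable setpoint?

setpoint = 1

Substituting into the error equation gives error = -2*setpoint - 46.
Substituting into the level equation gives level = -4*setpoint - 157.
Require -4*setpoint - 157 ≤ -161, so setpoint ≥ 1.
The smallest integer in [-2, 8] satisfying this is 1.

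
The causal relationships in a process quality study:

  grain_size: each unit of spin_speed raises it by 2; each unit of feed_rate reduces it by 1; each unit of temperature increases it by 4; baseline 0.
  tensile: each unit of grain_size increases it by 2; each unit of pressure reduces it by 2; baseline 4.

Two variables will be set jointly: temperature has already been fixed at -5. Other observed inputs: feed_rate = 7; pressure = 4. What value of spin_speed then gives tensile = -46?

With temperature held at -5:
Substituting into the grain_size equation gives grain_size = 2*spin_speed - 27.
Substituting into the tensile equation gives tensile = 4*spin_speed - 58.
Solve 4*spin_speed - 58 = -46: spin_speed = (-46 + 58) / 4 = 3.

spin_speed = 3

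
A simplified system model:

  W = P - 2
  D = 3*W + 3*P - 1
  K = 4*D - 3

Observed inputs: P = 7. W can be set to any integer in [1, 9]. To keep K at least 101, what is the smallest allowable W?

W = 2

Intervening on W fixes its value directly, overriding its dependence on P.
Substituting into the D equation gives D = 3*W + 20.
Substituting into the K equation gives K = 12*W + 77.
Require 12*W + 77 ≥ 101, so W ≥ 2.
The smallest integer in [1, 9] satisfying this is 2.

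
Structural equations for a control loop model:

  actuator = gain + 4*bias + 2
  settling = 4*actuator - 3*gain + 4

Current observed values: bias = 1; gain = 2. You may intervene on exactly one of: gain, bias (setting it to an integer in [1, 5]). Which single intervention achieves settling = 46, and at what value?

set bias = 2

Intervening on gain: settling = gain + 28. Reaching 46 requires gain = 18, outside [1, 5].
Intervening on bias: with other inputs at their observed values, settling = 16*bias + 14. Solving for 46 gives bias = 2, within [1, 5].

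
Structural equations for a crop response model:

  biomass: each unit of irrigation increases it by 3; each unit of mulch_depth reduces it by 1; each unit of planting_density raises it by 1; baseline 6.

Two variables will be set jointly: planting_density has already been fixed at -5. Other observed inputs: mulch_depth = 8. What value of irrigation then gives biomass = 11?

With planting_density held at -5:
Substituting into the biomass equation gives biomass = 3*irrigation - 7.
Solve 3*irrigation - 7 = 11: irrigation = (11 + 7) / 3 = 6.

irrigation = 6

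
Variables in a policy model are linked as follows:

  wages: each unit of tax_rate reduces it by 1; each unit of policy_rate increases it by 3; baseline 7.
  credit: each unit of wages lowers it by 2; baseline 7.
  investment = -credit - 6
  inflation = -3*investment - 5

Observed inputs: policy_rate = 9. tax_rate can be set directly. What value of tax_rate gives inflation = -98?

Substituting into the wages equation gives wages = -tax_rate + 34.
So credit = 2*tax_rate - 61.
Substituting into the investment equation gives investment = -2*tax_rate + 55.
Substituting into the inflation equation gives inflation = 6*tax_rate - 170.
Solve 6*tax_rate - 170 = -98: tax_rate = (-98 + 170) / 6 = 12.

tax_rate = 12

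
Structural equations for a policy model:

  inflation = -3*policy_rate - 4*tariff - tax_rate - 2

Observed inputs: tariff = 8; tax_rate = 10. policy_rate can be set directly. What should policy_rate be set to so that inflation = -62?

Substituting into the inflation equation gives inflation = -3*policy_rate - 44.
Solve -3*policy_rate - 44 = -62: policy_rate = (-62 + 44) / -3 = 6.

policy_rate = 6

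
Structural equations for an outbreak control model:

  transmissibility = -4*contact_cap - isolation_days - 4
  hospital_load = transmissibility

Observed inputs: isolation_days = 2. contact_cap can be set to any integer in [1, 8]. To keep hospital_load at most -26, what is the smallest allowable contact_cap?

contact_cap = 5

Substituting into the transmissibility equation gives transmissibility = -4*contact_cap - 6.
hospital_load becomes -4*contact_cap - 6.
Require -4*contact_cap - 6 ≤ -26, so contact_cap ≥ 5.
The smallest integer in [1, 8] satisfying this is 5.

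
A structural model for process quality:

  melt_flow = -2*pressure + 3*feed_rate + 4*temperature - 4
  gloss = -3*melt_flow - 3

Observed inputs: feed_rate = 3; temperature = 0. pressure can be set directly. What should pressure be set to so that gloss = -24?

Substituting into the melt_flow equation gives melt_flow = -2*pressure + 5.
gloss becomes 6*pressure - 18.
Solve 6*pressure - 18 = -24: pressure = (-24 + 18) / 6 = -1.

pressure = -1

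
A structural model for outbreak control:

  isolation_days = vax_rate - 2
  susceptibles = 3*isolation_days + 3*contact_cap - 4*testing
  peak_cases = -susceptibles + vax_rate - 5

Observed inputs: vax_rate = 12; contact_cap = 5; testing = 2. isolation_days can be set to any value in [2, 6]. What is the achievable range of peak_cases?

-18 to -6

Intervening on isolation_days fixes its value directly, overriding its dependence on vax_rate.
Substituting into the susceptibles equation gives susceptibles = 3*isolation_days + 7.
Substituting into the peak_cases equation gives peak_cases = -3*isolation_days.
Linear in isolation_days, so extremes are at the endpoints: isolation_days = 2 gives peak_cases = -6; isolation_days = 6 gives peak_cases = -18.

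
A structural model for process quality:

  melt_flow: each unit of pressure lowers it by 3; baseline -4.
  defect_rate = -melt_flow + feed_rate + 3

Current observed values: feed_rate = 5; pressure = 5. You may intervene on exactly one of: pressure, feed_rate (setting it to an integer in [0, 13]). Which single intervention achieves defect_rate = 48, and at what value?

set pressure = 12

Intervening on pressure: with other inputs at their observed values, defect_rate = 3*pressure + 12. Solving for 48 gives pressure = 12, within [0, 13].
Intervening on feed_rate: defect_rate = feed_rate + 22. Reaching 48 requires feed_rate = 26, outside [0, 13].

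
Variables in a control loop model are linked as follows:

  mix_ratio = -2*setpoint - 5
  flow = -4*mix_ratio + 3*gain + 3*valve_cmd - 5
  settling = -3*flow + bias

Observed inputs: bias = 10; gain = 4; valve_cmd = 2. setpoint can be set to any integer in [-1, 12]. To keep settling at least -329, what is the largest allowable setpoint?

Substituting into the flow equation gives flow = 8*setpoint + 33.
Substituting into the settling equation gives settling = -24*setpoint - 89.
Require -24*setpoint - 89 ≥ -329, so setpoint ≤ 10.
The largest integer in [-1, 12] satisfying this is 10.

setpoint = 10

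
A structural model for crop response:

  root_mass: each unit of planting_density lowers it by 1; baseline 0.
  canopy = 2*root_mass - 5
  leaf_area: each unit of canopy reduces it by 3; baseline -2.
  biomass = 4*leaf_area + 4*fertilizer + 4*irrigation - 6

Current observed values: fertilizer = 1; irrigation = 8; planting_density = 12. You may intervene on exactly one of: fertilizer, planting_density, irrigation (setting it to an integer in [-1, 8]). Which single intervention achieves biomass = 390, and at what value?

set fertilizer = 6

Intervening on fertilizer: with other inputs at their observed values, biomass = 4*fertilizer + 366. Solving for 390 gives fertilizer = 6, within [-1, 8].
Intervening on planting_density: biomass = 24*planting_density + 82. Reaching 390 requires planting_density = 77/6, not an integer.
Intervening on irrigation: biomass = 4*irrigation + 338. Reaching 390 requires irrigation = 13, outside [-1, 8].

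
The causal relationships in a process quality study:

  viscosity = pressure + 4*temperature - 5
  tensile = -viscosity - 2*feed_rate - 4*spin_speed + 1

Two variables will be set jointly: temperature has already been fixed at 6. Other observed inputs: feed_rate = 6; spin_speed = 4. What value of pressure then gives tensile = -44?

pressure = -2

With temperature held at 6:
Substituting into the viscosity equation gives viscosity = pressure + 19.
This gives tensile = -pressure - 46.
Solve -pressure - 46 = -44: pressure = (-44 + 46) / -1 = -2.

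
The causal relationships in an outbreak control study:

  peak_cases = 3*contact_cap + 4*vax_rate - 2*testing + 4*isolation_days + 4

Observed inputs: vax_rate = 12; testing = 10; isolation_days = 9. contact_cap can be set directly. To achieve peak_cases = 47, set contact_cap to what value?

Substituting into the peak_cases equation gives peak_cases = 3*contact_cap + 68.
Solve 3*contact_cap + 68 = 47: contact_cap = (47 - 68) / 3 = -7.

contact_cap = -7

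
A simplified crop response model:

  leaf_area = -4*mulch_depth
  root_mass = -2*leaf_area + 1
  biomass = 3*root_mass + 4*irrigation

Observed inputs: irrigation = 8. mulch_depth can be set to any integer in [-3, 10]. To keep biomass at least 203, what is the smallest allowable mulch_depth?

mulch_depth = 7

Substituting into the root_mass equation gives root_mass = 8*mulch_depth + 1.
biomass becomes 24*mulch_depth + 35.
Require 24*mulch_depth + 35 ≥ 203, so mulch_depth ≥ 7.
The smallest integer in [-3, 10] satisfying this is 7.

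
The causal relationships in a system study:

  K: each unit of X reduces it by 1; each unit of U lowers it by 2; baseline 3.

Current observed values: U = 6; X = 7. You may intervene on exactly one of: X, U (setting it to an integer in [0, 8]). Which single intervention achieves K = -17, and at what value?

Intervening on X: with other inputs at their observed values, K = -X - 9. Solving for -17 gives X = 8, within [0, 8].
Intervening on U: K = -2*U - 4. Reaching -17 requires U = 13/2, not an integer.

set X = 8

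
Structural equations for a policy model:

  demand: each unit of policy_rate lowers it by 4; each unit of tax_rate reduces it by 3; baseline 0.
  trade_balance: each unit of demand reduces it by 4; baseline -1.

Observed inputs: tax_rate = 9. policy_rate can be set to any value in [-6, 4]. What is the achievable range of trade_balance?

Substituting into the demand equation gives demand = -4*policy_rate - 27.
Substituting into the trade_balance equation gives trade_balance = 16*policy_rate + 107.
Linear in policy_rate, so extremes are at the endpoints: policy_rate = -6 gives trade_balance = 11; policy_rate = 4 gives trade_balance = 171.

11 to 171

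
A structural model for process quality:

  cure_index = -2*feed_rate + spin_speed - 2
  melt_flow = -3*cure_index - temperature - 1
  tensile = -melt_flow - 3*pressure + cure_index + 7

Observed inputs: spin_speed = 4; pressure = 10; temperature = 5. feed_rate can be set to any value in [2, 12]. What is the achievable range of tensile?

Substituting into the cure_index equation gives cure_index = -2*feed_rate + 2.
Substituting into the melt_flow equation gives melt_flow = 6*feed_rate - 12.
This gives tensile = -8*feed_rate - 9.
Linear in feed_rate, so extremes are at the endpoints: feed_rate = 2 gives tensile = -25; feed_rate = 12 gives tensile = -105.

-105 to -25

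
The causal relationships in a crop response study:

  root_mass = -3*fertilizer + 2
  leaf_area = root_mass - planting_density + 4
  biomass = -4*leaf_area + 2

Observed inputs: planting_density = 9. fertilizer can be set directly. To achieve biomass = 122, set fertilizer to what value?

Substituting into the leaf_area equation gives leaf_area = -3*fertilizer - 3.
Substituting into the biomass equation gives biomass = 12*fertilizer + 14.
Solve 12*fertilizer + 14 = 122: fertilizer = (122 - 14) / 12 = 9.

fertilizer = 9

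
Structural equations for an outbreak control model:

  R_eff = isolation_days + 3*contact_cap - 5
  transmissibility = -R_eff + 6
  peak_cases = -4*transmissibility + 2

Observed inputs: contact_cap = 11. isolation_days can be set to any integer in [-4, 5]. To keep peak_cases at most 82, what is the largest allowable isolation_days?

isolation_days = -2

Substituting into the R_eff equation gives R_eff = isolation_days + 28.
This gives transmissibility = -isolation_days - 22.
So peak_cases = 4*isolation_days + 90.
Require 4*isolation_days + 90 ≤ 82, so isolation_days ≤ -2.
The largest integer in [-4, 5] satisfying this is -2.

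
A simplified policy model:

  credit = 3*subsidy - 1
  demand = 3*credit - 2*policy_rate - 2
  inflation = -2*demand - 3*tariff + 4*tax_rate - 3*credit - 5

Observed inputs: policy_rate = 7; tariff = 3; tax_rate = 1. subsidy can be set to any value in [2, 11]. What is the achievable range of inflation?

Substituting into the demand equation gives demand = 9*subsidy - 19.
Substituting into the inflation equation gives inflation = -27*subsidy + 31.
Linear in subsidy, so extremes are at the endpoints: subsidy = 2 gives inflation = -23; subsidy = 11 gives inflation = -266.

-266 to -23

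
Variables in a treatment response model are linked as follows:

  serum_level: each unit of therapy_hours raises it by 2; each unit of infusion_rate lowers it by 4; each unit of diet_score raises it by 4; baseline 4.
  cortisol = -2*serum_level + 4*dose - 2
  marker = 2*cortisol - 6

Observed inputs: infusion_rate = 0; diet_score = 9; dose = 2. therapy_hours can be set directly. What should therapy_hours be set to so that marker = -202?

Substituting into the serum_level equation gives serum_level = 2*therapy_hours + 40.
cortisol becomes -4*therapy_hours - 74.
Substituting into the marker equation gives marker = -8*therapy_hours - 154.
Solve -8*therapy_hours - 154 = -202: therapy_hours = (-202 + 154) / -8 = 6.

therapy_hours = 6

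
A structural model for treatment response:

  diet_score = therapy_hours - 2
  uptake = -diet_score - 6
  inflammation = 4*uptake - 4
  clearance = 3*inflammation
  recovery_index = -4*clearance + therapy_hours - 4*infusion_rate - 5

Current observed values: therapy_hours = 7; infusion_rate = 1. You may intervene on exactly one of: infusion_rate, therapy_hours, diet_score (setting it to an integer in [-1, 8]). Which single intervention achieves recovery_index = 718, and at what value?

set diet_score = 8

Intervening on infusion_rate: recovery_index = -4*infusion_rate + 578. Reaching 718 requires infusion_rate = -35, outside [-1, 8].
Intervening on therapy_hours: recovery_index = 49*therapy_hours + 231. Reaching 718 requires therapy_hours = 487/49, not an integer.
Intervening on diet_score: with other inputs at their observed values, recovery_index = 48*diet_score + 334. Solving for 718 gives diet_score = 8, within [-1, 8].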